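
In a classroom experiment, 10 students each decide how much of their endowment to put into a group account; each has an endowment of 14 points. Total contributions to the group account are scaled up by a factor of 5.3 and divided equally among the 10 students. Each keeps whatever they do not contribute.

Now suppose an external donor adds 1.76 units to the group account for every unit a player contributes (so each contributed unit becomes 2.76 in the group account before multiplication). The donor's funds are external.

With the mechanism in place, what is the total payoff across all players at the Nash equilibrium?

2047.92 points

Under the mechanism each unit contributed yields 5.3 × 2.76 / 10 = 1.4628 back to its contributor per unit of net cost, which exceeds 1, making full contribution the dominant choice for everyone.
So the Nash equilibrium is full contribution by all 10; the group earns 5.3 × 2.76 × 140 = 2047.92.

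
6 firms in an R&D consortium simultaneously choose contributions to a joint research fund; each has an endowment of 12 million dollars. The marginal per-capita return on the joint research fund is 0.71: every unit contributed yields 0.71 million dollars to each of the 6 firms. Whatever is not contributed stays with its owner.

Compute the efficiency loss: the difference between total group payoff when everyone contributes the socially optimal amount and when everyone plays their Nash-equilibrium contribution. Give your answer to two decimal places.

The private return per contributed unit is 0.71 < 1, so contributing 0 is dominant for every player. At the Nash equilibrium everyone keeps their 12, and the group total is 6 × 12 = 72.
Each contributed unit returns 4.260 to the group as a whole (0.71 to each of 6 players), which exceeds 1, so the social optimum is full contribution: group total = 4.260 × 72 = 306.72.
Efficiency loss = 306.72 − 72 = 234.72.

234.72 million dollars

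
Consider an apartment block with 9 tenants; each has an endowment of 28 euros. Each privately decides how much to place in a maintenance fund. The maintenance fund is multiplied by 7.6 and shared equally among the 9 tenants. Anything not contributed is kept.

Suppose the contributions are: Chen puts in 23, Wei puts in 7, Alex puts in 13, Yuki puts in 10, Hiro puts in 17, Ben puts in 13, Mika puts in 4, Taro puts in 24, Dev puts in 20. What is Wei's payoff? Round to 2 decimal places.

Total contributed: 23 + 7 + 13 + 10 + 17 + 13 + 4 + 24 + 20 = 131.
Each receives 7.6 × 131 / 9 = 110.62 from the maintenance fund.
Wei keeps 28 − 7 = 21, so Wei's payoff is 21 + 110.62 = 131.62.

131.62 euros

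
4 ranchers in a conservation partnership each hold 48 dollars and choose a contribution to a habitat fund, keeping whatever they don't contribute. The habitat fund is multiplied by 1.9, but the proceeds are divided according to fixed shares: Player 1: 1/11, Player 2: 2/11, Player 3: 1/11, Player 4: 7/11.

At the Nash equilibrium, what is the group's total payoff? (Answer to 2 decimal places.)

235.20 dollars

A player with share s gets back 1.9·s per unit contributed, so full contribution is dominant for anyone with s > 1/1.9 = 0.5263 and zero contribution is dominant for anyone below.
Only Player 4 (7/11) clears that bar, contributing 48; the remaining 3 contribute 0. Total contributed: 48.
The habitat fund pays out 1.9 × 48 = 91.20 in total (split across the unequal shares, but the aggregate is all that matters for the group sum).
The 3 free-riders keep 48 each, adding 144. Group total = 144 + 91.20 = 235.20.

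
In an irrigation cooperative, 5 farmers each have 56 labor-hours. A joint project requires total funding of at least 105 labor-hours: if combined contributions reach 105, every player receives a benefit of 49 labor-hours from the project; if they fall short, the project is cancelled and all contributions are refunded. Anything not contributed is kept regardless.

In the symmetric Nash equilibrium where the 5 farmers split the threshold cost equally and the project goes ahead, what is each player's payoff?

84 labor-hours

Equal share of the threshold: 105/5 = 21.
At this profile no one gains by cutting their contribution: any cut drops the total below 105, the project is cancelled, contributions are refunded, and the deviator ends with 56, which is less than 56 − 21 + 49 = 84. Contributing more than 21 just wastes the excess. So contributing exactly 21 is a best response.
Each player's payoff: 56 − 21 + 49 = 84.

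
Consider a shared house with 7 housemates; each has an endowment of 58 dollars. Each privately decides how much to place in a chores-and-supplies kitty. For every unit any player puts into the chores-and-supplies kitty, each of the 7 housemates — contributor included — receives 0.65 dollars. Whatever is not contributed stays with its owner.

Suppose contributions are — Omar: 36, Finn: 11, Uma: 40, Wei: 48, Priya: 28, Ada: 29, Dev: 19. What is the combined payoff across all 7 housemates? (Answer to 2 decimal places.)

Total contributed: 36 + 11 + 40 + 48 + 28 + 29 + 19 = 211; total kept: 7 × 58 − 211 = 195.
The chores-and-supplies kitty pays out 0.65 × 7 × 211 = 960.05 in aggregate.
Group total = 195 + 960.05 = 1155.05.

1155.05 dollars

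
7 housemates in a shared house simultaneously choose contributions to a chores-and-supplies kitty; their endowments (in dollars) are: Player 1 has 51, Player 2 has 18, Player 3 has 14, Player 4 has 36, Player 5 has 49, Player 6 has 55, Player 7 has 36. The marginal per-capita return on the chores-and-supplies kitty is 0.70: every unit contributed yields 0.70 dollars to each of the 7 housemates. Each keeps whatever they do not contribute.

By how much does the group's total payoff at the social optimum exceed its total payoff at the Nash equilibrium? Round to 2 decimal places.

The private return per contributed unit is 0.70 < 1 for everyone, so the Nash equilibrium is zero contribution and the group total is Σ E_j = 51 + 18 + 14 + 36 + 49 + 55 + 36 = 259.
Each contributed unit returns 4.900 to the group, so the social optimum is full contribution by everyone: group total = 4.900 × 259 = 1269.10.
Efficiency loss = (4.900 − 1) × 259 = 1010.10.

1010.10 dollars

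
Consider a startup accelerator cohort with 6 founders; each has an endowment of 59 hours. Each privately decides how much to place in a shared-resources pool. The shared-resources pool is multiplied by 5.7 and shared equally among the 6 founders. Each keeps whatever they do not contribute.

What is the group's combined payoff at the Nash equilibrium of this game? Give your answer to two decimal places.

354.00 hours

Each contributed unit returns 5.7/6 = 0.9500 to its contributor — below 1 — so contributing 0 is dominant for every player. At the Nash equilibrium everyone keeps their 59, and the group total is 6 × 59 = 354.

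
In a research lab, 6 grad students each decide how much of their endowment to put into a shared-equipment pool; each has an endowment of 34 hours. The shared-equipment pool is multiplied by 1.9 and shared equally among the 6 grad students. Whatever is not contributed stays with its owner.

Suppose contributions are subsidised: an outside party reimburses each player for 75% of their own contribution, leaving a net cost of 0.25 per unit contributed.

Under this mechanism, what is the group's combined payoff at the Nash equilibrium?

The effective private return per unit is now (1.9/6) / 0.25 = 1.2667 > 1, so every player's dominant strategy flips to full contribution.
So the Nash equilibrium is full contribution by all 6; the group earns 6 × (34 × 0.75 + 1.9 × 34) = 540.60.

540.60 hours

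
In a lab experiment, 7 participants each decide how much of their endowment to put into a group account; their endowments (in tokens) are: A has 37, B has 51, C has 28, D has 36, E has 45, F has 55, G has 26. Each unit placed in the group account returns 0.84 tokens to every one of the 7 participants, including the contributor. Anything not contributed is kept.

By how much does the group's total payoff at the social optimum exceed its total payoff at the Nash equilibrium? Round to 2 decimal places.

The private return per contributed unit is 0.84 < 1 for everyone, so the Nash equilibrium is zero contribution and the group total is Σ E_j = 37 + 51 + 28 + 36 + 45 + 55 + 26 = 278.
Each contributed unit returns 5.880 to the group, so the social optimum is full contribution by everyone: group total = 5.880 × 278 = 1634.64.
Efficiency loss = (5.880 − 1) × 278 = 1356.64.

1356.64 tokens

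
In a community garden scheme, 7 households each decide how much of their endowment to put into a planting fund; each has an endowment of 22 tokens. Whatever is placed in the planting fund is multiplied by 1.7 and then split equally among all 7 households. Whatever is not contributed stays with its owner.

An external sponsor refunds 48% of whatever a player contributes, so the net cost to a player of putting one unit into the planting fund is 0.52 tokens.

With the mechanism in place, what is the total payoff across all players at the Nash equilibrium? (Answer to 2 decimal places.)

Even with the mechanism, each unit contributed returns only (1.7/7) / 0.52 = 0.4670 per unit of net cost, so contributing nothing is still dominant.
At the Nash equilibrium no one contributes; group total payoff = 7 × 22 = 154.

154.00 tokens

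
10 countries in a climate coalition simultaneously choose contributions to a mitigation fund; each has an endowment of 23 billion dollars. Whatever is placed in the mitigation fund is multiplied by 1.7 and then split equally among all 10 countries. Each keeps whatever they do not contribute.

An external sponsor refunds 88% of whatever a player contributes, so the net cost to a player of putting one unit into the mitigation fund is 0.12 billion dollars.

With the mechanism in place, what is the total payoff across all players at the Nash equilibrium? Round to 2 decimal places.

The effective private return per unit is now (1.7/10) / 0.12 = 1.4167 > 1, so every player's dominant strategy flips to full contribution.
At the Nash equilibrium everyone contributes 23. Group total payoff = 10 × (23 × 0.88 + 1.7 × 23) = 593.40.

593.40 billion dollars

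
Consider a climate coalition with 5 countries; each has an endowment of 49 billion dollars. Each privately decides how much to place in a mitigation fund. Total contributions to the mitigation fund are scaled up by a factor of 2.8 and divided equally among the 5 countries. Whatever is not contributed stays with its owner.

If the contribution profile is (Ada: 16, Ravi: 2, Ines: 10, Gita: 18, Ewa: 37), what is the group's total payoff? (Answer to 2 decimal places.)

394.40 billion dollars

Total contributed: 16 + 2 + 10 + 18 + 37 = 83; total kept: 5 × 49 − 83 = 162.
The mitigation fund pays out 2.8 × 83 = 232.40 in aggregate.
Group total = 162 + 232.40 = 394.40.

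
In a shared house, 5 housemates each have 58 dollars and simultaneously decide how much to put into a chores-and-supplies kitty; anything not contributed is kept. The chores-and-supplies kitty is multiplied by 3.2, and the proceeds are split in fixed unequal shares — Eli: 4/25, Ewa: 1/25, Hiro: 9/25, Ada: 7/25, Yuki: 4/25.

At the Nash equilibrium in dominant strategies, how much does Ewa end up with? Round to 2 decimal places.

Player j's private return per contributed unit is 3.2 × (j's share). Contributing is weakly dominant for j when that share is at least 1/3.2 = 0.3125, and contributing 0 is dominant otherwise.
Hiro alone (share 9/25) is above the threshold, contributing 58; the remaining 4 contribute 0. Total contributed: 58.
Ewa keeps 58 and receives 3.2 × 58 × 1/25 = 7.42 from the chores-and-supplies kitty, for a payoff of 65.42.

65.42 dollars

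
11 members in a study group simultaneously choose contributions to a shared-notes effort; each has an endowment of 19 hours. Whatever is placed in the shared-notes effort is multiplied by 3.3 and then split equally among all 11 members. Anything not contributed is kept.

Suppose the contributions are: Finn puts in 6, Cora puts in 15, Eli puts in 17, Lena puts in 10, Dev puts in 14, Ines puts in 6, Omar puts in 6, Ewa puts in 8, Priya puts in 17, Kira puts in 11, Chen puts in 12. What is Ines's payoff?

Total contributed: 6 + 15 + 17 + 10 + 14 + 6 + 6 + 8 + 17 + 11 + 12 = 122.
Each receives 3.3 × 122 / 11 = 36.60 from the shared-notes effort.
Ines keeps 19 − 6 = 13, so Ines's payoff is 13 + 36.60 = 49.60.

49.60 hours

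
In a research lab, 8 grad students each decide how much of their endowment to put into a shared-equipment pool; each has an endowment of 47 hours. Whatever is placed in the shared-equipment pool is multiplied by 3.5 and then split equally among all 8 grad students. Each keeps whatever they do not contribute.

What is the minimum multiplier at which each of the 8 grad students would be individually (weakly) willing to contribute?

8

A contributed unit returns (multiplier)/8 to its contributor.
This reaches 1 exactly when the multiplier is 8.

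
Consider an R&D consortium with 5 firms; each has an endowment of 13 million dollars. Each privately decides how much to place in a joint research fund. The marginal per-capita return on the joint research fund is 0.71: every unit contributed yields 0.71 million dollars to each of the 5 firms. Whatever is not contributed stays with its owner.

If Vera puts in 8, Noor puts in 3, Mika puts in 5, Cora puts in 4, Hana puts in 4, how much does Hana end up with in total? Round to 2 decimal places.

26.04 million dollars

Total contributed: 8 + 3 + 5 + 4 + 4 = 24.
Each receives 0.71 × 24 = 17.04 from the joint research fund.
Hana keeps 13 − 4 = 9, so Hana's payoff is 9 + 17.04 = 26.04.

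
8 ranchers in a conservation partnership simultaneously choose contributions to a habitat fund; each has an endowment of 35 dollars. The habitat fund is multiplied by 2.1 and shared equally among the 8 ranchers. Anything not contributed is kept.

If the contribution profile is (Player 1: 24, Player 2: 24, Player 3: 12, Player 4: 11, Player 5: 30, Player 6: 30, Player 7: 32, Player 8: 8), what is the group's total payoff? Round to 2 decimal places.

Total contributed: 24 + 24 + 12 + 11 + 30 + 30 + 32 + 8 = 171; total kept: 8 × 35 − 171 = 109.
The habitat fund pays out 2.1 × 171 = 359.10 in aggregate.
Group total = 109 + 359.10 = 468.10.

468.10 dollars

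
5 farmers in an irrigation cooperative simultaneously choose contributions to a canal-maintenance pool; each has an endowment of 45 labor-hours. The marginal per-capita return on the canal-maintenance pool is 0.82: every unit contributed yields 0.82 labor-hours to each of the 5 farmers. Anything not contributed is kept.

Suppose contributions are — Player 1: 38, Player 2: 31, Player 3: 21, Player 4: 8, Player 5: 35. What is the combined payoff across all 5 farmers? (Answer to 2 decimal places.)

637.30 labor-hours

Total contributed: 38 + 31 + 21 + 8 + 35 = 133; total kept: 5 × 45 − 133 = 92.
The canal-maintenance pool pays out 0.82 × 5 × 133 = 545.30 in aggregate.
Group total = 92 + 545.30 = 637.30.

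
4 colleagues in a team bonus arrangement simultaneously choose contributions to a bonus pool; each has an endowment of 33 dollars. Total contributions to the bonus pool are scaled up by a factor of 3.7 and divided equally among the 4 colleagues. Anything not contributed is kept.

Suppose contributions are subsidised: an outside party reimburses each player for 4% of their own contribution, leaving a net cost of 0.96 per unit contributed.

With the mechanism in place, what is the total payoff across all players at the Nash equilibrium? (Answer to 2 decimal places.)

132.00 dollars

The effective private return is (3.7/4) / 0.96 = 0.9635, which is still under 1, so the mechanism doesn't change anyone's dominant strategy: zero contribution.
Everyone keeps their endowment and the group total is 4 × 33 = 132.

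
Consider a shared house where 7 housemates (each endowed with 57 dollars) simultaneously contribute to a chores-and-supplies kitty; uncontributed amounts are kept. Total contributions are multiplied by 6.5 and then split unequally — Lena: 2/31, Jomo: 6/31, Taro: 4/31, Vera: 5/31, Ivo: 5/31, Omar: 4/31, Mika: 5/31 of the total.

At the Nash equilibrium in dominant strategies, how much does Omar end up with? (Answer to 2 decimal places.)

248.23 dollars

Each unit j contributes comes back to j as 6.5 × (j's share), so j prefers to contribute only if that share exceeds 1/6.5 = 0.1538; otherwise keeping the unit dominates.
Jomo, Vera, Ivo and Mika are above the threshold, contributing 57 each; the remaining 3 contribute 0. Total contributed: 228.
Omar keeps 57 and receives 6.5 × 228 × 4/31 = 191.23 from the chores-and-supplies kitty, for a payoff of 248.23.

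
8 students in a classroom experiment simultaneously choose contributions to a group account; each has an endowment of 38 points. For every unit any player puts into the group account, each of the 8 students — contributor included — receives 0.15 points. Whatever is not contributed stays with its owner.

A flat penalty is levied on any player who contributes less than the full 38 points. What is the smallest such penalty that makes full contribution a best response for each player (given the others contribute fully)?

Given the others contribute fully, the best deviation is to contribute 0 (any partial contribution still incurs the fine and gives up units whose private return 0.15 is below 1).
Deviating from 38 to 0 saves 38 points but forfeits the deviator's share of the drop in the group account: 0.15 × 38 = 5.70.
So the deviation gain is 38 − 5.70 = 32.30, and the fine must be at least 32.30 points to wipe it out.

32.30 points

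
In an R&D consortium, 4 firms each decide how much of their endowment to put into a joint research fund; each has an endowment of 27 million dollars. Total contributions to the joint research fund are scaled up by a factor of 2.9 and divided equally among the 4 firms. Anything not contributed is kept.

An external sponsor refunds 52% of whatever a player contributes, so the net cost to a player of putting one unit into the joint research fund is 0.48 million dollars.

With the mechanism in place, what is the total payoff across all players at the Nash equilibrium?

369.36 million dollars

With the mechanism, a contributed unit returns (2.9/4) / 0.48 = 1.5104 per unit of net cost to the contributor — now above 1 — so contributing fully is weakly dominant for every player.
So the Nash equilibrium is full contribution by all 4; the group earns 4 × (27 × 0.52 + 2.9 × 27) = 369.36.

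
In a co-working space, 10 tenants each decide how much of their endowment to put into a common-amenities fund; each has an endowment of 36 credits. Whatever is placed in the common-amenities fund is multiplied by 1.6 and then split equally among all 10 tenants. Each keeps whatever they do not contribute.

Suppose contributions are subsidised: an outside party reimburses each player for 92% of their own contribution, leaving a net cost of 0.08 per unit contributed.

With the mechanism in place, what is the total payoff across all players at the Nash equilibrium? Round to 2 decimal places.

907.20 credits

The effective private return per unit is now (1.6/10) / 0.08 = 2.0000 > 1, so every player's dominant strategy flips to full contribution.
At the Nash equilibrium everyone contributes 36. Group total payoff = 10 × (36 × 0.92 + 1.6 × 36) = 907.20.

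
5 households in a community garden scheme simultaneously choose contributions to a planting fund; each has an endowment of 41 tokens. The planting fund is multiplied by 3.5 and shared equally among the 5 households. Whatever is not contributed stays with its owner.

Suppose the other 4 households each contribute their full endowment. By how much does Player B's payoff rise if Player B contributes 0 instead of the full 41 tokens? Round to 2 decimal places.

Switching from a contribution of 41 to 0 lets Player B keep an extra 41 tokens, but lowers the planting fund by 41, which costs Player B their own share of that drop: 3.5/5 × 41 = 28.70.
Net gain = 41 − 28.70 = 12.30. The private return per contributed unit (0.7000) is below 1, so free-riding is indeed the best response regardless of what the others do.

12.30 tokens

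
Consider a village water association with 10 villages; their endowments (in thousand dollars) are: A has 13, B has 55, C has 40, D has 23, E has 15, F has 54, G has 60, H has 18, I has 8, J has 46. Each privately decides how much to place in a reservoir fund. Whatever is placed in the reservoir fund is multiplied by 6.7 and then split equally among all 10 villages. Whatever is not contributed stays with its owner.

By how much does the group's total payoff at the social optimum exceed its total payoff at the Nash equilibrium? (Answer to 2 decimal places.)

The private return per contributed unit is 6.7/10 = 0.6700 < 1 for every player regardless of endowment, so the Nash equilibrium is zero contribution and the group total is Σ E_j = 13 + 55 + 40 + 23 + 15 + 54 + 60 + 18 + 8 + 46 = 332.
Each contributed unit returns 6.700 to the group, so the social optimum is full contribution by everyone: group total = 6.700 × 332 = 2224.40.
Efficiency loss = (6.700 − 1) × 332 = 1892.40.

1892.40 thousand dollars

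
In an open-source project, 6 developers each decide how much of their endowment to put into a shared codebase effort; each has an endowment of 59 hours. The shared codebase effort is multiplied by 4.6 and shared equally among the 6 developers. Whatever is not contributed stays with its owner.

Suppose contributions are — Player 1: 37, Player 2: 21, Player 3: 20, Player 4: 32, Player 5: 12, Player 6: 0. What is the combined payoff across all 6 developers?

793.20 hours

Total contributed: 37 + 21 + 20 + 32 + 12 + 0 = 122; total kept: 6 × 59 − 122 = 232.
The shared codebase effort pays out 4.6 × 122 = 561.20 in aggregate.
Group total = 232 + 561.20 = 793.20.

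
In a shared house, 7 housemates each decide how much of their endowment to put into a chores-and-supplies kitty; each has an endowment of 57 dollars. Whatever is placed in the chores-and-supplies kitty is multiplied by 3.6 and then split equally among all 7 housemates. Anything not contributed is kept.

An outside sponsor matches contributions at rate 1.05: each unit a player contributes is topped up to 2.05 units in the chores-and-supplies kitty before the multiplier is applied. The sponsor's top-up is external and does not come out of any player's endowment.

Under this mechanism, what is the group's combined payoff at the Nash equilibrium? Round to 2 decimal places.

The effective private return per unit is now 3.6 × 2.05 / 7 = 1.0543 > 1, so every player's dominant strategy flips to full contribution.
So the Nash equilibrium is full contribution by all 7; the group earns 3.6 × 2.05 × 399 = 2944.62.

2944.62 dollars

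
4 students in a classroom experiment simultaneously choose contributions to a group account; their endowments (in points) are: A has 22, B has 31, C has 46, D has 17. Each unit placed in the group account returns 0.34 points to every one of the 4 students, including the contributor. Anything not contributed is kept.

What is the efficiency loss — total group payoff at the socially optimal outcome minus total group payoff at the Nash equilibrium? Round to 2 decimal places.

41.76 points

The private return per contributed unit is 0.34 < 1 for everyone, so the Nash equilibrium is zero contribution and the group total is Σ E_j = 22 + 31 + 46 + 17 = 116.
Each contributed unit returns 1.360 to the group, so the social optimum is full contribution by everyone: group total = 1.360 × 116 = 157.76.
Efficiency loss = (1.360 − 1) × 116 = 41.76.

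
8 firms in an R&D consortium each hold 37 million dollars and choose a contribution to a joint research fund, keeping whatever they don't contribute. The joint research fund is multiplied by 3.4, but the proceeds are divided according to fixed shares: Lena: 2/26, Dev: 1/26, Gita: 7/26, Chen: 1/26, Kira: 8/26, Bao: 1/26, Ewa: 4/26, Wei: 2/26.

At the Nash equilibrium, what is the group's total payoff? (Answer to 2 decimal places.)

384.80 million dollars

Each unit j contributes comes back to j as 3.4 × (j's share), so j prefers to contribute only if that share exceeds 1/3.4 = 0.2941; otherwise keeping the unit dominates.
The only share above 0.2941 is Kira's 8/26, contributing 37; the remaining 7 contribute 0. Total contributed: 37.
The joint research fund pays out 3.4 × 37 = 125.80 in total (split across the unequal shares, but the aggregate is all that matters for the group sum).
The 7 free-riders keep 37 each, adding 259. Group total = 259 + 125.80 = 384.80.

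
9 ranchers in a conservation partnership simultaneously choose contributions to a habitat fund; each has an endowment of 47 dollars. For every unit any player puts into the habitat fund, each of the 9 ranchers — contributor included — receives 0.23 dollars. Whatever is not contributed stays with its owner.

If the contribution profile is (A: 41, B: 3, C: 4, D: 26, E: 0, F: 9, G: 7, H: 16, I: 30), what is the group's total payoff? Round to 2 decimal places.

Total contributed: 41 + 3 + 4 + 26 + 0 + 9 + 7 + 16 + 30 = 136; total kept: 9 × 47 − 136 = 287.
The habitat fund pays out 0.23 × 9 × 136 = 281.52 in aggregate.
Group total = 287 + 281.52 = 568.52.

568.52 dollars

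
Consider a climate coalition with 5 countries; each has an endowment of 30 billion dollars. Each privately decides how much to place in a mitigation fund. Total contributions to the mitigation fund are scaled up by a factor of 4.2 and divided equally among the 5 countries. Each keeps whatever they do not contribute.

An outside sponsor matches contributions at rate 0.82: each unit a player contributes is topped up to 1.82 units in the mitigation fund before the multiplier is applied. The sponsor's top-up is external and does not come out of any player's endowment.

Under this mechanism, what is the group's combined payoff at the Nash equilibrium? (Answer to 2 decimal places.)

With the mechanism, a contributed unit returns 4.2 × 1.82 / 5 = 1.5288 per unit of net cost to the contributor — now above 1 — so contributing fully is weakly dominant for every player.
So the Nash equilibrium is full contribution by all 5; the group earns 4.2 × 1.82 × 150 = 1146.60.

1146.60 billion dollars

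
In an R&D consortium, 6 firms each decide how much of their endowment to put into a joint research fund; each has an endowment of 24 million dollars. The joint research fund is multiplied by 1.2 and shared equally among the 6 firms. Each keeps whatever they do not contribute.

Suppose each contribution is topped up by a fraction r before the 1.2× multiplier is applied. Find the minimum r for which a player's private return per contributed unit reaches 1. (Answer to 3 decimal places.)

With matching at rate r, one contributed unit becomes (1 + r) in the joint research fund and returns 1.2 × (1 + r) / 6 to the contributor.
Setting this equal to 1: 1 + r = 6/1.2 = 5.0000.
So the minimum matching rate is r = 5.0000 − 1 = 4.000.

4.000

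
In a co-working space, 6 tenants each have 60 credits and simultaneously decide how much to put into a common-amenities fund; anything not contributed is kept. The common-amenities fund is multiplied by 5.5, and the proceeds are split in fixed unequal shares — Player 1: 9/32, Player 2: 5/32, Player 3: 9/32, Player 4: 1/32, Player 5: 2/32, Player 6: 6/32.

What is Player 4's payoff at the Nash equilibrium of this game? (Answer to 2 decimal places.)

90.94 credits

Player j's private return per contributed unit is 5.5 × (j's share). Contributing is weakly dominant for j when that share is at least 1/5.5 = 0.1818, and contributing 0 is dominant otherwise.
Player 1, Player 3 and Player 6 are above the threshold, contributing 60 each; the remaining 3 contribute 0. Total contributed: 180.
Player 4 keeps 60 and receives 5.5 × 180 × 1/32 = 30.94 from the common-amenities fund, for a payoff of 90.94.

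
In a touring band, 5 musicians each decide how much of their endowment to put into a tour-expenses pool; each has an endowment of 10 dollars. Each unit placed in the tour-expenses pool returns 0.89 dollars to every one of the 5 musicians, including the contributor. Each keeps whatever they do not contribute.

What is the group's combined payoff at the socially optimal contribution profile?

Each contributed unit returns 4.450 to the group as a whole (0.89 to each of 5 players), which exceeds 1, so the social optimum is full contribution: group total = 4.450 × 50 = 222.50.

222.50 dollars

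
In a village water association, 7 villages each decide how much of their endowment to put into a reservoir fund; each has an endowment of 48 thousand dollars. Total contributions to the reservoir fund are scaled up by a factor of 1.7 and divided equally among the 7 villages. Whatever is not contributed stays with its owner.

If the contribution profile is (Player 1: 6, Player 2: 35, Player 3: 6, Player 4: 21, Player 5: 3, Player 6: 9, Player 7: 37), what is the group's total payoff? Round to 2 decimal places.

417.90 thousand dollars

Total contributed: 6 + 35 + 6 + 21 + 3 + 9 + 37 = 117; total kept: 7 × 48 − 117 = 219.
The reservoir fund pays out 1.7 × 117 = 198.90 in aggregate.
Group total = 219 + 198.90 = 417.90.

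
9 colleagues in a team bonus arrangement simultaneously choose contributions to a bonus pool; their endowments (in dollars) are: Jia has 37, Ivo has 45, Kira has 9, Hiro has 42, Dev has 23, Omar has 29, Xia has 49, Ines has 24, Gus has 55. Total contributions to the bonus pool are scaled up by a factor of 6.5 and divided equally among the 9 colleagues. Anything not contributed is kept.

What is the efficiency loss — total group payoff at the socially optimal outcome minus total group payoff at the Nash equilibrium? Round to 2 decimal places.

The private return per contributed unit is 6.5/9 = 0.7222 < 1 for every player regardless of endowment, so the Nash equilibrium is zero contribution and the group total is Σ E_j = 37 + 45 + 9 + 42 + 23 + 29 + 49 + 24 + 55 = 313.
Each contributed unit returns 6.500 to the group, so the social optimum is full contribution by everyone: group total = 6.500 × 313 = 2034.50.
Efficiency loss = (6.500 − 1) × 313 = 1721.50.

1721.50 dollars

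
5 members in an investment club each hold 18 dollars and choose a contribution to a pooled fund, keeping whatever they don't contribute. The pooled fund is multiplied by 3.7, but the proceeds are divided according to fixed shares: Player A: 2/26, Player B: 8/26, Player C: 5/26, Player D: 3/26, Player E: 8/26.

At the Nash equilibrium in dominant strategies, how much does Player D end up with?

33.37 dollars

For player j, contributing a unit is worthwhile iff 3.7 × (j's share) ≥ 1, i.e. iff j's share is at least 0.2703.
The shares above 0.2703 belong to Player B and Player E, contributing 18 each; the remaining 3 contribute 0. Total contributed: 36.
Player D keeps 18 and receives 3.7 × 36 × 3/26 = 15.37 from the pooled fund, for a payoff of 33.37.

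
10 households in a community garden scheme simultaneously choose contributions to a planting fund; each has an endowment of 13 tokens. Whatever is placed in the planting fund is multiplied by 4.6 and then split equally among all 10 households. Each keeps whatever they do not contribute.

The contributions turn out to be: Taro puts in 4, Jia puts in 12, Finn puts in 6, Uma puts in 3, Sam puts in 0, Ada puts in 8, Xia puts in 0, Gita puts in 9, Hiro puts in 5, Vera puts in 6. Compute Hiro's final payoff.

32.38 tokens

Total contributed: 4 + 12 + 6 + 3 + 0 + 8 + 0 + 9 + 5 + 6 = 53.
Each receives 4.6 × 53 / 10 = 24.38 from the planting fund.
Hiro keeps 13 − 5 = 8, so Hiro's payoff is 8 + 24.38 = 32.38.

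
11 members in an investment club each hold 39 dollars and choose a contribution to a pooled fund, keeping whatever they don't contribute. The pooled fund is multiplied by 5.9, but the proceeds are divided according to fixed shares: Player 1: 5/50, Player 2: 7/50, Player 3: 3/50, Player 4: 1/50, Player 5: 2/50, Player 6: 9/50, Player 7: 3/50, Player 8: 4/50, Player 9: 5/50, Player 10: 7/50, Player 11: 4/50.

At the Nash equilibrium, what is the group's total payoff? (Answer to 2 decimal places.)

Each unit j contributes comes back to j as 5.9 × (j's share), so j prefers to contribute only if that share exceeds 1/5.9 = 0.1695; otherwise keeping the unit dominates.
The only share above 0.1695 is Player 6's 9/50, contributing 39; the remaining 10 contribute 0. Total contributed: 39.
The pooled fund pays out 5.9 × 39 = 230.10 in total (split across the unequal shares, but the aggregate is all that matters for the group sum).
The 10 free-riders keep 39 each, adding 390. Group total = 390 + 230.10 = 620.10.

620.10 dollars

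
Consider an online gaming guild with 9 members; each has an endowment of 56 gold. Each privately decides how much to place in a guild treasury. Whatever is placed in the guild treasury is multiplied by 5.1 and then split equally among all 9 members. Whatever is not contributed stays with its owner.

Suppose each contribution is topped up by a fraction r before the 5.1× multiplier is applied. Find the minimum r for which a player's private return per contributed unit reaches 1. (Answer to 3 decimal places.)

With matching at rate r, one contributed unit becomes (1 + r) in the guild treasury and returns 5.1 × (1 + r) / 9 to the contributor.
Setting this equal to 1: 1 + r = 9/5.1 = 1.7647.
So the minimum matching rate is r = 1.7647 − 1 = 0.765.

0.765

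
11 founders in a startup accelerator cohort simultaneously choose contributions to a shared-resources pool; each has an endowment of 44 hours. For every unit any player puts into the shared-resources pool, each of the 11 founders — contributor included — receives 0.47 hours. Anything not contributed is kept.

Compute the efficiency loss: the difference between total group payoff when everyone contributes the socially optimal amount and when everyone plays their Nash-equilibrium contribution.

2018.28 hours

The private return per contributed unit is 0.47 < 1, so contributing 0 is dominant for every player. At the Nash equilibrium everyone keeps their 44, and the group total is 11 × 44 = 484.
Each contributed unit returns 5.170 to the group as a whole (0.47 to each of 11 players), which exceeds 1, so the social optimum is full contribution: group total = 5.170 × 484 = 2502.28.
Efficiency loss = 2502.28 − 484 = 2018.28.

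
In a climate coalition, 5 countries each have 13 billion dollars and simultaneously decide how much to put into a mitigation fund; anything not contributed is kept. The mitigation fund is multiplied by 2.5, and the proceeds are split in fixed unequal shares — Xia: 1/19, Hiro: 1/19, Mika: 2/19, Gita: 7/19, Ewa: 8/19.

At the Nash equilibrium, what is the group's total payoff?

84.50 billion dollars

For player j, contributing a unit is worthwhile iff 2.5 × (j's share) ≥ 1, i.e. iff j's share is at least 0.4000.
Only Ewa (8/19) clears that bar, contributing 13; the remaining 4 contribute 0. Total contributed: 13.
The mitigation fund pays out 2.5 × 13 = 32.50 in total (split across the unequal shares, but the aggregate is all that matters for the group sum).
The 4 free-riders keep 13 each, adding 52. Group total = 52 + 32.50 = 84.50.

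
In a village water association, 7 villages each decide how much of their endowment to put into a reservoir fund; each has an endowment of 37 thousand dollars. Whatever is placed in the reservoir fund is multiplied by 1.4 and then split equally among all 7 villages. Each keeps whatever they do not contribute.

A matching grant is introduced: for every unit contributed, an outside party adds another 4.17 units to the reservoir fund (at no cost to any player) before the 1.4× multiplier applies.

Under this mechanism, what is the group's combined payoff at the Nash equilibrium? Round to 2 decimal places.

Under the mechanism each unit contributed yields 1.4 × 5.17 / 7 = 1.0340 back to its contributor per unit of net cost, which exceeds 1, making full contribution the dominant choice for everyone.
At the Nash equilibrium everyone contributes 37. Group total payoff = 1.4 × 5.17 × 259 = 1874.64.

1874.64 thousand dollars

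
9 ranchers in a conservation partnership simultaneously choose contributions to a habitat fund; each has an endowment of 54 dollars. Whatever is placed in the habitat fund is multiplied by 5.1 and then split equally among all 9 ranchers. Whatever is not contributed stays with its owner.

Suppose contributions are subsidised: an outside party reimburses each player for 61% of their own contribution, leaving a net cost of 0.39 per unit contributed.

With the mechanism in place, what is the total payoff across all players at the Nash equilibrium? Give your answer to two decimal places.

2775.06 dollars

The effective private return per unit is now (5.1/9) / 0.39 = 1.4530 > 1, so every player's dominant strategy flips to full contribution.
At the Nash equilibrium everyone contributes 54. Group total payoff = 9 × (54 × 0.61 + 5.1 × 54) = 2775.06.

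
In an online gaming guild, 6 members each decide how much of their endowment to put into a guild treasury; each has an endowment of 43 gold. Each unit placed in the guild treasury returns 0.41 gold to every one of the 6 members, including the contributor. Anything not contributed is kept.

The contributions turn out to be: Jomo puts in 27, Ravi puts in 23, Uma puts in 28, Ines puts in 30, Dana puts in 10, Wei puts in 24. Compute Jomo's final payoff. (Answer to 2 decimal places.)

Total contributed: 27 + 23 + 28 + 30 + 10 + 24 = 142.
Each receives 0.41 × 142 = 58.22 from the guild treasury.
Jomo keeps 43 − 27 = 16, so Jomo's payoff is 16 + 58.22 = 74.22.

74.22 gold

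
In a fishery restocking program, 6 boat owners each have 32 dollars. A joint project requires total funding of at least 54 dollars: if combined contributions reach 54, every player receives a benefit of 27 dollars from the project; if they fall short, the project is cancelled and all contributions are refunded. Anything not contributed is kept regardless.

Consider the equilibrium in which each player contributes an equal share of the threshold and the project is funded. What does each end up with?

Equal share of the threshold: 54/6 = 9.
At this profile no one gains by cutting their contribution: any cut drops the total below 54, the project is cancelled, contributions are refunded, and the deviator ends with 32, which is less than 32 − 9 + 27 = 50. Contributing more than 9 just wastes the excess. So contributing exactly 9 is a best response.
Each player's payoff: 32 − 9 + 27 = 50.

50 dollars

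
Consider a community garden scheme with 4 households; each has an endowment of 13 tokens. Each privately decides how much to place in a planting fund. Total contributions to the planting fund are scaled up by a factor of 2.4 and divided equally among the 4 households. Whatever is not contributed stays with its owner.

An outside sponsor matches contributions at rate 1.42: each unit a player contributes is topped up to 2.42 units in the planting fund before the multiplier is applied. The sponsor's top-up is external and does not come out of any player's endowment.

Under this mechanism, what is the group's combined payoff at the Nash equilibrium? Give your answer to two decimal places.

Under the mechanism each unit contributed yields 2.4 × 2.42 / 4 = 1.4520 back to its contributor per unit of net cost, which exceeds 1, making full contribution the dominant choice for everyone.
So the Nash equilibrium is full contribution by all 4; the group earns 2.4 × 2.42 × 52 = 302.02.

302.02 tokens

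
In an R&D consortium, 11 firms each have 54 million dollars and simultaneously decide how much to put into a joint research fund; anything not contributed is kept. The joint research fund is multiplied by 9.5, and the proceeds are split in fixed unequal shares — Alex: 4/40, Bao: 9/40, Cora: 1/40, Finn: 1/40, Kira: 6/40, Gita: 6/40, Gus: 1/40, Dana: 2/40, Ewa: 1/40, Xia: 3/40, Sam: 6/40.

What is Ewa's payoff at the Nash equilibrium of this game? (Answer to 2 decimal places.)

105.30 million dollars

A player with share s gets back 9.5·s per unit contributed, so full contribution is dominant for anyone with s > 1/9.5 = 0.1053 and zero contribution is dominant for anyone below.
The shares above 0.1053 belong to Bao, Kira, Gita and Sam, contributing 54 each; the remaining 7 contribute 0. Total contributed: 216.
Ewa keeps 54 and receives 9.5 × 216 × 1/40 = 51.30 from the joint research fund, for a payoff of 105.30.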